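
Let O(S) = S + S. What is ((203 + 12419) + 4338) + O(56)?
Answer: 17072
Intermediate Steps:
O(S) = 2*S
((203 + 12419) + 4338) + O(56) = ((203 + 12419) + 4338) + 2*56 = (12622 + 4338) + 112 = 16960 + 112 = 17072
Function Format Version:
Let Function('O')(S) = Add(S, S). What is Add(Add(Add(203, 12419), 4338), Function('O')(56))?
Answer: 17072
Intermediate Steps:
Function('O')(S) = Mul(2, S)
Add(Add(Add(203, 12419), 4338), Function('O')(56)) = Add(Add(Add(203, 12419), 4338), Mul(2, 56)) = Add(Add(12622, 4338), 112) = Add(16960, 112) = 17072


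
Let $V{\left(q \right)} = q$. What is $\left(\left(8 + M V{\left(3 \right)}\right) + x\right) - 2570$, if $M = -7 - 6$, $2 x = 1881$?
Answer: $- \frac{3321}{2} \approx -1660.5$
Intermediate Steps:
$x = \frac{1881}{2}$ ($x = \frac{1}{2} \cdot 1881 = \frac{1881}{2} \approx 940.5$)
$M = -13$ ($M = -7 - 6 = -13$)
$\left(\left(8 + M V{\left(3 \right)}\right) + x\right) - 2570 = \left(\left(8 - 39\right) + \frac{1881}{2}\right) - 2570 = \left(-31 + \frac{1881}{2}\right) - 2570 = \frac{1819}{2} - 2570 = - \frac{3321}{2}$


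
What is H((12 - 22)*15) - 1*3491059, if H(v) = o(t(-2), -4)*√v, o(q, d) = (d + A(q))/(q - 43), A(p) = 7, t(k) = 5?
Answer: -3491059 - 15*I*√6/38 ≈ -3.4911e+6 - 0.9669*I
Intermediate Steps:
o(q, d) = (7 + d)/(-43 + q) (o(q, d) = (d + 7)/(q - 43) = (7 + d)/(-43 + q))
H(v) = -3*√v/38 (H(v) = ((7 - 4)/(-43 + 5))*√v = (3/(-38))*√v = (-1/38*3)*√v = -3*√v/38)
H((12 - 22)*15) - 1*3491059 = -3*√15*√(12 - 22)/38 - 1*3491059 = -3*5*I*√6/38 - 3491059 = -15*I*√6/38 - 3491059 = -3491059 - 15*I*√6/38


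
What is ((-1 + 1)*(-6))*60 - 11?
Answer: -11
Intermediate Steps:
((-1 + 1)*(-6))*60 - 11 = (0*(-6))*60 - 11 = 0*60 - 11 = 0 - 11 = -11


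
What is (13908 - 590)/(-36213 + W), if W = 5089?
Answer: -6659/15562 ≈ -0.42790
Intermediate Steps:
(13908 - 590)/(-36213 + W) = (13908 - 590)/(-36213 + 5089) = 13318/(-31124) = 13318*(-1/31124) = -6659/15562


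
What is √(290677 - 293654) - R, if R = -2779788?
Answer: 2779788 + I*√2977 ≈ 2.7798e+6 + 54.562*I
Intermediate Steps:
√(290677 - 293654) - R = √(290677 - 293654) - 1*(-2779788) = √(-2977) + 2779788 = I*√2977 + 2779788 = 2779788 + I*√2977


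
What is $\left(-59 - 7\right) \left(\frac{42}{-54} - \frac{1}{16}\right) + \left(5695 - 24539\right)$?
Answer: $- \frac{450925}{24} \approx -18789.0$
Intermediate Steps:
$\left(-59 - 7\right) \left(\frac{42}{-54} - \frac{1}{16}\right) + \left(5695 - 24539\right) = - 66 \left(42 \left(- \frac{1}{54}\right) - \frac{1}{16}\right) - 18844 = - 66 \left(- \frac{7}{9} - \frac{1}{16}\right) - 18844 = \left(-66\right) \left(- \frac{121}{144}\right) - 18844 = \frac{1331}{24} - 18844 = - \frac{450925}{24}$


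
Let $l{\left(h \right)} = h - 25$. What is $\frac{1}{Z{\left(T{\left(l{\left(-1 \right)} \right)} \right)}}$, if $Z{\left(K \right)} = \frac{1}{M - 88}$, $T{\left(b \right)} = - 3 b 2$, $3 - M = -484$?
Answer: $399$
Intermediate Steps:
$M = 487$ ($M = 3 - -484 = 3 + 484 = 487$)
$l{\left(h \right)} = -25 + h$ ($l{\left(h \right)} = h - 25 = -25 + h$)
$T{\left(b \right)} = - 6 b$
$Z{\left(K \right)} = \frac{1}{399}$ ($Z{\left(K \right)} = \frac{1}{487 - 88} = \frac{1}{399}$)
$\frac{1}{Z{\left(T{\left(l{\left(-1 \right)} \right)} \right)}} = \frac{1}{\frac{1}{399}} = 399$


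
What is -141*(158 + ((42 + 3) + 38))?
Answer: -33981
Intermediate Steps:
-141*(158 + ((42 + 3) + 38)) = -141*(158 + (45 + 38)) = -141*(158 + 83) = -141*241 = -33981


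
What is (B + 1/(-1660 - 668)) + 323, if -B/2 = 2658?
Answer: -11623705/2328 ≈ -4993.0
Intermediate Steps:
B = -5316 (B = -2*2658 = -5316)
(B + 1/(-1660 - 668)) + 323 = (-5316 + 1/(-1660 - 668)) + 323 = (-5316 + 1/(-2328)) + 323 = (-5316 - 1/2328) + 323 = -12375649/2328 + 323 = -11623705/2328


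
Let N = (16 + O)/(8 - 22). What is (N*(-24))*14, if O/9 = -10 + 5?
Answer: -696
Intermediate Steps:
O = -45 (O = 9*(-10 + 5) = 9*(-5) = -45)
N = 29/14 (N = (16 - 45)/(8 - 22) = -29/(-14) = -29*(-1/14) = 29/14 ≈ 2.0714)
(N*(-24))*14 = ((29/14)*(-24))*14 = -348/7*14 = -696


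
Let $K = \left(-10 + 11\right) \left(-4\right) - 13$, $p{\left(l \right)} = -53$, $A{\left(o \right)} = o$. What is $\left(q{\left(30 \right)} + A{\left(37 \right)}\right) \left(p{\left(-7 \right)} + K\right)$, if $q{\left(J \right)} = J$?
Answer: $-4690$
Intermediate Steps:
$K = -17$ ($K = 1 \left(-4\right) - 13 = -4 - 13 = -17$)
$\left(q{\left(30 \right)} + A{\left(37 \right)}\right) \left(p{\left(-7 \right)} + K\right) = \left(30 + 37\right) \left(-53 - 17\right) = 67 \left(-70\right) = -4690$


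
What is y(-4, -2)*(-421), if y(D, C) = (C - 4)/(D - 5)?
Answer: -842/3 ≈ -280.67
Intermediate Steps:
y(D, C) = (-4 + C)/(-5 + D)
y(-4, -2)*(-421) = ((-4 - 2)/(-5 - 4))*(-421) = (-6/(-9))*(-421) = -1/9*(-6)*(-421) = (2/3)*(-421) = -842/3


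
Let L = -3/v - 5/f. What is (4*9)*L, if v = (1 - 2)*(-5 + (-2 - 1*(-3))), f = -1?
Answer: 153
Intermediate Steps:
v = 4 (v = -(-5 + (-2 + 3)) = -(-5 + 1) = -1*(-4) = 4)
L = 17/4 (L = -3/4 - 5/(-1) = -3*1/4 - 5*(-1) = -3/4 + 5 = 17/4 ≈ 4.2500)
(4*9)*L = (4*9)*(17/4) = 36*(17/4) = 153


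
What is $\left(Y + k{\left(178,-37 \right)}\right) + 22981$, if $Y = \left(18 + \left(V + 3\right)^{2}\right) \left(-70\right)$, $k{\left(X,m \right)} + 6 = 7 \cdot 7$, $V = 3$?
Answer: $19244$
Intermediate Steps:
$k{\left(X,m \right)} = 43$ ($k{\left(X,m \right)} = -6 + 7 \cdot 7 = -6 + 49 = 43$)
$Y = -3780$ ($Y = \left(18 + \left(3 + 3\right)^{2}\right) \left(-70\right) = \left(18 + 6^{2}\right) \left(-70\right) = \left(18 + 36\right) \left(-70\right) = 54 \left(-70\right) = -3780$)
$\left(Y + k{\left(178,-37 \right)}\right) + 22981 = \left(-3780 + 43\right) + 22981 = -3737 + 22981 = 19244$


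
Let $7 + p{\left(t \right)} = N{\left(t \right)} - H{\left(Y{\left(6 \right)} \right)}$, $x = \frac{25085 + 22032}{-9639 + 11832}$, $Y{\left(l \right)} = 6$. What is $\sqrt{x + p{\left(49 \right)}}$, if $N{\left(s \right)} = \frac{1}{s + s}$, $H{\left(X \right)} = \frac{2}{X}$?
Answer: $\frac{\sqrt{1483258942}}{10234} \approx 3.7632$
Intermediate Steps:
$x = \frac{47117}{2193} \approx 21.485$
$N{\left(s \right)} = \frac{1}{2 s}$
$p{\left(t \right)} = - \frac{22}{3} + \frac{1}{2 t}$ ($p{\left(t \right)} = -7 + \left(\frac{1}{2 t} - \frac{2}{6}\right) = -7 + \left(\frac{1}{2 t} - 2 \cdot \frac{1}{6}\right) = -7 + \left(\frac{1}{2 t} - \frac{1}{3}\right) = -7 - \left(\frac{1}{3} - \frac{1}{2 t}\right) = - \frac{22}{3} + \frac{1}{2 t}$)
$\sqrt{x + p{\left(49 \right)}} = \sqrt{\frac{47117}{2193} + \frac{3 - 2156}{6 \cdot 49}} = \sqrt{\frac{47117}{2193} + \frac{1}{6} \cdot \frac{1}{49} \left(3 - 2156\right)} = \sqrt{\frac{47117}{2193} + \frac{1}{6} \cdot \frac{1}{49} \left(-2153\right)} = \sqrt{\frac{47117}{2193} - \frac{2153}{294}} = \sqrt{\frac{1014541}{71638}} = \frac{\sqrt{1483258942}}{10234}$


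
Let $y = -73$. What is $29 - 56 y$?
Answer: $4117$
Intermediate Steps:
$29 - 56 y = 29 - -4088 = 29 + 4088 = 4117$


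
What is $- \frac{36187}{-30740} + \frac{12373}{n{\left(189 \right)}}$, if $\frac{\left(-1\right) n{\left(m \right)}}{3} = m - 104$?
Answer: $- \frac{74223667}{1567740} \approx -47.344$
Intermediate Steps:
$n{\left(m \right)} = 312 - 3 m$ ($n{\left(m \right)} = - 3 \left(m - 104\right) = - 3 \left(-104 + m\right) = 312 - 3 m$)
$- \frac{36187}{-30740} + \frac{12373}{n{\left(189 \right)}} = - \frac{36187}{-30740} + \frac{12373}{312 - 567} = \left(-36187\right) \left(- \frac{1}{30740}\right) + \frac{12373}{312 - 567} = \frac{36187}{30740} + \frac{12373}{-255} = \frac{36187}{30740} + 12373 \left(- \frac{1}{255}\right) = \frac{36187}{30740} - \frac{12373}{255} = - \frac{74223667}{1567740}$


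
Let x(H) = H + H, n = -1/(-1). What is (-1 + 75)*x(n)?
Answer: 148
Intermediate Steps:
n = 1 (n = -1*(-1) = 1)
x(H) = 2*H
(-1 + 75)*x(n) = (-1 + 75)*(2*1) = 74*2 = 148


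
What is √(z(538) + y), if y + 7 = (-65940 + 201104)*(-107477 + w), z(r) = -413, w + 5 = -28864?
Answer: 2*I*√4607267791 ≈ 1.3575e+5*I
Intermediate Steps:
w = -28869 (w = -5 - 28864 = -28869)
y = -18429070751 (y = -7 + (-65940 + 201104)*(-107477 - 28869) = -7 + 135164*(-136346) = -7 - 18429070744 = -18429070751)
√(z(538) + y) = √(-413 - 18429070751) = √(-18429071164) = 2*I*√4607267791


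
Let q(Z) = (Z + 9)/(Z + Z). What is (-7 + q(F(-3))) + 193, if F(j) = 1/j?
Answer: 173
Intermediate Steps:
q(Z) = (9 + Z)/(2*Z) (q(Z) = (9 + Z)/((2*Z)) = (9 + Z)*(1/(2*Z)) = (9 + Z)/(2*Z))
(-7 + q(F(-3))) + 193 = (-7 + (9 + 1/(-3))/(2*(1/(-3)))) + 193 = (-7 + (9 - ⅓)/(2*(-⅓))) + 193 = (-7 + (½)*(-3)*(26/3)) + 193 = (-7 - 13) + 193 = -20 + 193 = 173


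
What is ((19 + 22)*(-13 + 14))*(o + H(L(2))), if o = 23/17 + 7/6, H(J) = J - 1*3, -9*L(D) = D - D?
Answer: -2009/102 ≈ -19.696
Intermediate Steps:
L(D) = 0 (L(D) = -(D - D)/9 = -⅑*0 = 0)
H(J) = -3 + J (H(J) = J - 3 = -3 + J)
o = 257/102 (o = 23*(1/17) + 7*(⅙) = 23/17 + 7/6 = 257/102 ≈ 2.5196)
((19 + 22)*(-13 + 14))*(o + H(L(2))) = ((19 + 22)*(-13 + 14))*(257/102 + (-3 + 0)) = (41*1)*(257/102 - 3) = 41*(-49/102) = -2009/102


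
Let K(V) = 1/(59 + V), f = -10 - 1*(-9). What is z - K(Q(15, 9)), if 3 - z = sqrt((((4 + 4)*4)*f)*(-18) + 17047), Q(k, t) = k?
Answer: 221/74 - sqrt(17623) ≈ -129.77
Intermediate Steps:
f = -1 (f = -10 + 9 = -1)
z = 3 - sqrt(17623) (z = 3 - sqrt((((4 + 4)*4)*(-1))*(-18) + 17047) = 3 - sqrt(((8*4)*(-1))*(-18) + 17047) = 3 - sqrt((32*(-1))*(-18) + 17047) = 3 - sqrt(-32*(-18) + 17047) = 3 - sqrt(576 + 17047) = 3 - sqrt(17623) ≈ -129.75)
z - K(Q(15, 9)) = (3 - sqrt(17623)) - 1/(59 + 15) = (3 - sqrt(17623)) - 1/74 = 221/74 - sqrt(17623)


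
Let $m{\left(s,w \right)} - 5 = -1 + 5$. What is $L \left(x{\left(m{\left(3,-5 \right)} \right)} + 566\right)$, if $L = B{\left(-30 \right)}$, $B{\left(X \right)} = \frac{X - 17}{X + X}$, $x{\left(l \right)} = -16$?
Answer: $\frac{2585}{6} \approx 430.83$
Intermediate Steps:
$m{\left(s,w \right)} = 9$ ($m{\left(s,w \right)} = 5 + \left(-1 + 5\right) = 5 + 4 = 9$)
$B{\left(X \right)} = \frac{-17 + X}{2 X}$
$L = \frac{47}{60}$ ($L = \frac{-17 - 30}{2 \left(-30\right)} = \frac{1}{2} \left(- \frac{1}{30}\right) \left(-47\right) = \frac{47}{60} \approx 0.78333$)
$L \left(x{\left(m{\left(3,-5 \right)} \right)} + 566\right) = \frac{47 \left(-16 + 566\right)}{60} = \frac{47}{60} \cdot 550 = \frac{2585}{6}$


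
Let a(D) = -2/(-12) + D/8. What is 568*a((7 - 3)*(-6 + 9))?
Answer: 2840/3 ≈ 946.67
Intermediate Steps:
a(D) = 1/6 + D/8 (a(D) = -2*(-1/12) + D*(1/8) = 1/6 + D/8)
568*a((7 - 3)*(-6 + 9)) = 568*(1/6 + ((7 - 3)*(-6 + 9))/8) = 568*(1/6 + (4*3)/8) = 568*(1/6 + (1/8)*12) = 568*(1/6 + 3/2) = 568*(5/3) = 2840/3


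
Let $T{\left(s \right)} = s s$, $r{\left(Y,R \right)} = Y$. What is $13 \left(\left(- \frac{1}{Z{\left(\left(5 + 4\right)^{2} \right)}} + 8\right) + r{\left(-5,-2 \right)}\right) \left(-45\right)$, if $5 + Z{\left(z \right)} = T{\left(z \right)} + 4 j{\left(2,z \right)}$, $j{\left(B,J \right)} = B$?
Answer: $- \frac{3839745}{2188} \approx -1754.9$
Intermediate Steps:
$T{\left(s \right)} = s^{2}$
$Z{\left(z \right)} = 3 + z^{2}$ ($Z{\left(z \right)} = -5 + \left(z^{2} + 4 \cdot 2\right) = -5 + \left(z^{2} + 8\right) = -5 + \left(8 + z^{2}\right) = 3 + z^{2}$)
$13 \left(\left(- \frac{1}{Z{\left(\left(5 + 4\right)^{2} \right)}} + 8\right) + r{\left(-5,-2 \right)}\right) \left(-45\right) = 13 \left(\left(- \frac{1}{3 + \left(\left(5 + 4\right)^{2}\right)^{2}} + 8\right) - 5\right) \left(-45\right) = 13 \left(\left(- \frac{1}{3 + \left(9^{2}\right)^{2}} + 8\right) - 5\right) \left(-45\right) = 13 \left(\left(- \frac{1}{3 + 81^{2}} + 8\right) - 5\right) \left(-45\right) = 13 \left(\left(- \frac{1}{3 + 6561} + 8\right) - 5\right) \left(-45\right) = 13 \left(\left(- \frac{1}{6564} + 8\right) - 5\right) \left(-45\right) = 13 \left(\frac{52511}{6564} - 5\right) \left(-45\right) = 13 \cdot \frac{19691}{6564} \left(-45\right) = \frac{255983}{6564} \left(-45\right) = - \frac{3839745}{2188}$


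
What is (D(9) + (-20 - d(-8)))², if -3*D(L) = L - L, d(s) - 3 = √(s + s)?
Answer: 513 + 184*I ≈ 513.0 + 184.0*I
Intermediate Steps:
d(s) = 3 + √2*√s (d(s) = 3 + √(s + s) = 3 + √(2*s) = 3 + √2*√s)
D(L) = 0 (D(L) = -(L - L)/3 = -⅓*0 = 0)
(D(9) + (-20 - d(-8)))² = (0 + (-20 - (3 + √2*√(-8))))² = (0 + (-20 - (3 + √2*(2*I*√2))))² = (0 + (-20 - (3 + 4*I)))² = (0 + (-20 + (-3 - 4*I)))² = (0 + (-23 - 4*I))² = (-23 - 4*I)²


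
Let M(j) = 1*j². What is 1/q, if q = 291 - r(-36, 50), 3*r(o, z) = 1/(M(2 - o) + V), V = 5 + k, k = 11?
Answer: 4380/1274579 ≈ 0.0034364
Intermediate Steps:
M(j) = j²
V = 16 (V = 5 + 11 = 16)
r(o, z) = 1/(3*(16 + (2 - o)²)) (r(o, z) = 1/(3*((2 - o)² + 16)) = 1/(3*(16 + (2 - o)²)))
q = 1274579/4380 (q = 291 - 1/(3*(16 + (-2 - 36)²)) = 291 - 1/(3*(16 + (-38)²)) = 291 - 1/(3*(16 + 1444)) = 291 - 1/(3*1460) = 291 - 1*1/4380 = 291 - 1/4380 = 1274579/4380 ≈ 291.00)
1/q = 1/(1274579/4380) = 4380/1274579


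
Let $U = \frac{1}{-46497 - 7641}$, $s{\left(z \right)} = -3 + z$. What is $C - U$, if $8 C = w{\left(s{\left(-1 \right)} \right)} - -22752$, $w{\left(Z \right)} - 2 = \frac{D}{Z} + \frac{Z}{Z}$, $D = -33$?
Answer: $\frac{2464713673}{866208} \approx 2845.4$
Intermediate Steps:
$w{\left(Z \right)} = 3 - \frac{33}{Z}$ ($w{\left(Z \right)} = 2 - \left(\frac{33}{Z} - \frac{Z}{Z}\right) = 2 + \left(- \frac{33}{Z} + 1\right) = 2 + \left(1 - \frac{33}{Z}\right) = 3 - \frac{33}{Z}$)
$U = - \frac{1}{54138}$ ($U = \frac{1}{-54138} = - \frac{1}{54138} \approx -1.8471 \cdot 10^{-5}$)
$C = \frac{91053}{32}$ ($C = \frac{\left(3 - \frac{33}{-3 - 1}\right) - -22752}{8} = \frac{\left(3 - \frac{33}{-4}\right) + 22752}{8} = \frac{\left(3 - - \frac{33}{4}\right) + 22752}{8} = \frac{\left(3 + \frac{33}{4}\right) + 22752}{8} = \frac{\frac{45}{4} + 22752}{8} = \frac{1}{8} \cdot \frac{91053}{4} = \frac{91053}{32} \approx 2845.4$)
$C - U = \frac{91053}{32} - - \frac{1}{54138} = \frac{91053}{32} + \frac{1}{54138} = \frac{2464713673}{866208}$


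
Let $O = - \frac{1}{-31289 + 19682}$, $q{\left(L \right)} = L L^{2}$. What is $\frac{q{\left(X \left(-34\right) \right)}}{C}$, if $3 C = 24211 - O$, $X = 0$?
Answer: $0$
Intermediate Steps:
$q{\left(L \right)} = L^{3}$
$O = \frac{1}{11607}$ ($O = - \frac{1}{-11607} = \left(-1\right) \left(- \frac{1}{11607}\right) = \frac{1}{11607} \approx 8.6155 \cdot 10^{-5}$)
$C = \frac{281017076}{34821}$ ($C = \frac{24211 - \frac{1}{11607}}{3} = \frac{1}{3} \cdot \frac{281017076}{11607} = \frac{281017076}{34821} \approx 8070.3$)
$\frac{q{\left(X \left(-34\right) \right)}}{C} = \frac{\left(0 \left(-34\right)\right)^{3}}{\frac{281017076}{34821}} = 0^{3} \cdot \frac{34821}{281017076} = 0 \cdot \frac{34821}{281017076} = 0$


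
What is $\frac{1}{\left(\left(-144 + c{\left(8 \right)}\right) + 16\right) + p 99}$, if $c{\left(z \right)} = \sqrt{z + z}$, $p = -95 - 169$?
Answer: $- \frac{1}{26260} \approx -3.8081 \cdot 10^{-5}$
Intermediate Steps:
$p = -264$
$c{\left(z \right)} = \sqrt{2} \sqrt{z}$ ($c{\left(z \right)} = \sqrt{2 z} = \sqrt{2} \sqrt{z}$)
$\frac{1}{\left(\left(-144 + c{\left(8 \right)}\right) + 16\right) + p 99} = \frac{1}{\left(\left(-144 + \sqrt{2} \sqrt{8}\right) + 16\right) - 26136} = \frac{1}{\left(\left(-144 + \sqrt{2} \cdot 2 \sqrt{2}\right) + 16\right) - 26136} = \frac{1}{\left(\left(-144 + 4\right) + 16\right) - 26136} = \frac{1}{\left(-140 + 16\right) - 26136} = \frac{1}{-124 - 26136} = \frac{1}{-26260} = - \frac{1}{26260}$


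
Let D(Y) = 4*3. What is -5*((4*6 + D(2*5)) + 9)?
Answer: -225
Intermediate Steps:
D(Y) = 12
-5*((4*6 + D(2*5)) + 9) = -5*((4*6 + 12) + 9) = -5*((24 + 12) + 9) = -5*(36 + 9) = -5*45 = -225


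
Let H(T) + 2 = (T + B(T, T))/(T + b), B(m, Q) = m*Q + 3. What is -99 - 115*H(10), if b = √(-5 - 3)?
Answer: -57901/54 + 12995*I*√2/54 ≈ -1072.2 + 340.33*I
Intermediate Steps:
b = 2*I*√2 (b = √(-8) = 2*I*√2 ≈ 2.8284*I)
B(m, Q) = 3 + Q*m (B(m, Q) = Q*m + 3 = 3 + Q*m)
H(T) = -2 + (3 + T + T²)/(T + 2*I*√2) (H(T) = -2 + (T + (3 + T*T))/(T + 2*I*√2) = -2 + (T + (3 + T²))/(T + 2*I*√2) = -2 + (3 + T + T²)/(T + 2*I*√2))
-99 - 115*H(10) = -99 - 115*(3 + 10² - 1*10 - 4*I*√2)/(10 + 2*I*√2) = -99 - 115*(3 + 100 - 10 - 4*I*√2)/(10 + 2*I*√2) = -99 - 115*(93 - 4*I*√2)/(10 + 2*I*√2)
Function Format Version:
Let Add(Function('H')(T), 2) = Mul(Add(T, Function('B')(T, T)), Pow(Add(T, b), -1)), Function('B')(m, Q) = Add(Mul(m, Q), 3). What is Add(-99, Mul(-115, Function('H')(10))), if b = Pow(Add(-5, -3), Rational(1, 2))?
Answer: Add(Rational(-57901, 54), Mul(Rational(12995, 54), I, Pow(2, Rational(1, 2)))) ≈ Add(-1072.2, Mul(340.33, I))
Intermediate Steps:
b = Mul(2, I, Pow(2, Rational(1, 2))) (b = Pow(-8, Rational(1, 2)) = Mul(2, I, Pow(2, Rational(1, 2))) ≈ Mul(2.8284, I))
Function('B')(m, Q) = Add(3, Mul(Q, m)) (Function('B')(m, Q) = Add(Mul(Q, m), 3) = Add(3, Mul(Q, m)))
Function('H')(T) = Add(-2, Mul(Pow(Add(T, Mul(2, I, Pow(2, Rational(1, 2)))), -1), Add(3, T, Pow(T, 2)))) (Function('H')(T) = Add(-2, Mul(Add(T, Add(3, Mul(T, T))), Pow(Add(T, Mul(2, I, Pow(2, Rational(1, 2)))), -1))) = Add(-2, Mul(Add(T, Add(3, Pow(T, 2))), Pow(Add(T, Mul(2, I, Pow(2, Rational(1, 2)))), -1))) = Add(-2, Mul(Add(3, T, Pow(T, 2)), Pow(Add(T, Mul(2, I, Pow(2, Rational(1, 2)))), -1))) = Add(-2, Mul(Pow(Add(T, Mul(2, I, Pow(2, Rational(1, 2)))), -1), Add(3, T, Pow(T, 2)))))
Add(-99, Mul(-115, Function('H')(10))) = Add(-99, Mul(-115, Mul(Pow(Add(10, Mul(2, I, Pow(2, Rational(1, 2)))), -1), Add(3, Pow(10, 2), Mul(-1, 10), Mul(-4, I, Pow(2, Rational(1, 2))))))) = Add(-99, Mul(-115, Mul(Pow(Add(10, Mul(2, I, Pow(2, Rational(1, 2)))), -1), Add(3, 100, -10, Mul(-4, I, Pow(2, Rational(1, 2))))))) = Add(-99, Mul(-115, Mul(Pow(Add(10, Mul(2, I, Pow(2, Rational(1, 2)))), -1), Add(93, Mul(-4, I, Pow(2, Rational(1, 2))))))) = Add(-99, Mul(-115, Pow(Add(10, Mul(2, I, Pow(2, Rational(1, 2)))), -1), Add(93, Mul(-4, I, Pow(2, Rational(1, 2))))))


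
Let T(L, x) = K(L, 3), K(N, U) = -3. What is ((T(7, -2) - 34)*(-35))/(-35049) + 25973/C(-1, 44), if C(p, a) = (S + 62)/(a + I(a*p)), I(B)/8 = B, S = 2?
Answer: -10013607407/80112 ≈ -1.2500e+5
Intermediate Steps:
I(B) = 8*B
T(L, x) = -3
C(p, a) = 64/(a + 8*a*p) (C(p, a) = (2 + 62)/(a + 8*(a*p)) = 64/(a + 8*a*p))
((T(7, -2) - 34)*(-35))/(-35049) + 25973/C(-1, 44) = ((-3 - 34)*(-35))/(-35049) + 25973/((64/(44*(1 + 8*(-1))))) = -37*(-35)*(-1/35049) + 25973/((64*(1/44)/(1 - 8))) = 1295*(-1/35049) + 25973/((64*(1/44)/(-7))) = -185/5007 + 25973/((64*(1/44)*(-⅐))) = -185/5007 + 25973/(-16/77) = -185/5007 + 25973*(-77/16) = -185/5007 - 1999921/16 = -10013607407/80112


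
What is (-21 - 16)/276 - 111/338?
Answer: -21571/46644 ≈ -0.46246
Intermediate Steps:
(-21 - 16)/276 - 111/338 = -37*1/276 - 111*1/338 = -37/276 - 111/338 = -21571/46644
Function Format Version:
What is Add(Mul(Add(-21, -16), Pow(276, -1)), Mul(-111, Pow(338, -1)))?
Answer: Rational(-21571, 46644) ≈ -0.46246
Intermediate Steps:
Add(Mul(Add(-21, -16), Pow(276, -1)), Mul(-111, Pow(338, -1))) = Add(Mul(-37, Rational(1, 276)), Mul(-111, Rational(1, 338))) = Add(Rational(-37, 276), Rational(-111, 338)) = Rational(-21571, 46644)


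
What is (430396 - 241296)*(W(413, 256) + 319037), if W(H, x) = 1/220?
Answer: 663628873155/11 ≈ 6.0330e+10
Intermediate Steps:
W(H, x) = 1/220
(430396 - 241296)*(W(413, 256) + 319037) = (430396 - 241296)*(1/220 + 319037) = 189100*(70188141/220) = 663628873155/11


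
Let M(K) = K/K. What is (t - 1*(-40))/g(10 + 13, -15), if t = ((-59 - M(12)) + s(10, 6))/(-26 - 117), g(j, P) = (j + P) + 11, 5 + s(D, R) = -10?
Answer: 305/143 ≈ 2.1329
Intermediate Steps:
s(D, R) = -15 (s(D, R) = -5 - 10 = -15)
M(K) = 1
g(j, P) = 11 + P + j (g(j, P) = (P + j) + 11 = 11 + P + j)
t = 75/143 (t = ((-59 - 1*1) - 15)/(-26 - 117) = ((-59 - 1) - 15)/(-143) = (-60 - 15)*(-1/143) = -75*(-1/143) = 75/143 ≈ 0.52448)
(t - 1*(-40))/g(10 + 13, -15) = (75/143 - 1*(-40))/(11 - 15 + (10 + 13)) = (75/143 + 40)/(11 - 15 + 23) = (5795/143)/19 = (5795/143)*(1/19) = 305/143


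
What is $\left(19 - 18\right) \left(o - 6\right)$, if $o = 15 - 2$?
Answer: $7$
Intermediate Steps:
$o = 13$
$\left(19 - 18\right) \left(o - 6\right) = \left(19 - 18\right) \left(13 - 6\right) = \left(19 - 18\right) 7 = 1 \cdot 7 = 7$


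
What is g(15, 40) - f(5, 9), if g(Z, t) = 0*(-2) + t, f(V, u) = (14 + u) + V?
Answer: 12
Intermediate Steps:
f(V, u) = 14 + V + u
g(Z, t) = t (g(Z, t) = 0 + t = t)
g(15, 40) - f(5, 9) = 40 - (14 + 5 + 9) = 40 - 1*28 = 40 - 28 = 12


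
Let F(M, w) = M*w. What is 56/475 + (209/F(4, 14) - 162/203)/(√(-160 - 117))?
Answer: 56/475 - 4765*I*√277/449848 ≈ 0.11789 - 0.17629*I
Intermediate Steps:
56/475 + (209/F(4, 14) - 162/203)/(√(-160 - 117)) = 56/475 + (209/((4*14)) - 162/203)/(√(-160 - 117)) = 56*(1/475) + (209/56 - 162*1/203)/(√(-277)) = 56/475 + (209*(1/56) - 162/203)/((I*√277)) = 56/475 + (209/56 - 162/203)*(-I*√277/277) = 56/475 + 4765*(-I*√277/277)/1624 = 56/475 - 4765*I*√277/449848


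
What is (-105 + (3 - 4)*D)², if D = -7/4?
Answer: 170569/16 ≈ 10661.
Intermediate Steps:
D = -7/4 (D = -7*¼ = -7/4 ≈ -1.7500)
(-105 + (3 - 4)*D)² = (-105 + (3 - 4)*(-7/4))² = (-105 - 1*(-7/4))² = (-105 + 7/4)² = (-413/4)² = 170569/16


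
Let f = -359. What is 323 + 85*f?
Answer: -30192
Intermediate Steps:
323 + 85*f = 323 + 85*(-359) = 323 - 30515 = -30192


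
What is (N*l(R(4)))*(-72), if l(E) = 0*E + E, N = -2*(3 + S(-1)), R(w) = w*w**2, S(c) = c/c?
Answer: 36864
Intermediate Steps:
S(c) = 1
R(w) = w**3
N = -8 (N = -2*(3 + 1) = -2*4 = -8)
l(E) = E (l(E) = 0 + E = E)
(N*l(R(4)))*(-72) = -8*4**3*(-72) = -8*64*(-72) = -512*(-72) = 36864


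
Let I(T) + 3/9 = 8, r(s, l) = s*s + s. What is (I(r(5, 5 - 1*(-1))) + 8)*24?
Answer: 376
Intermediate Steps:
r(s, l) = s + s² (r(s, l) = s² + s = s + s²)
I(T) = 23/3 (I(T) = -⅓ + 8 = 23/3)
(I(r(5, 5 - 1*(-1))) + 8)*24 = (23/3 + 8)*24 = (47/3)*24 = 376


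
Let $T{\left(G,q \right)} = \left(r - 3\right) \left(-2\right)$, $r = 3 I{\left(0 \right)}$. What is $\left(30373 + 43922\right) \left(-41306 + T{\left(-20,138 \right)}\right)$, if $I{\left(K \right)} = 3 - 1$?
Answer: $-3069275040$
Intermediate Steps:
$I{\left(K \right)} = 2$ ($I{\left(K \right)} = 3 - 1 = 2$)
$r = 6$ ($r = 3 \cdot 2 = 6$)
$T{\left(G,q \right)} = -6$ ($T{\left(G,q \right)} = \left(6 - 3\right) \left(-2\right) = 3 \left(-2\right) = -6$)
$\left(30373 + 43922\right) \left(-41306 + T{\left(-20,138 \right)}\right) = \left(30373 + 43922\right) \left(-41306 - 6\right) = 74295 \left(-41312\right) = -3069275040$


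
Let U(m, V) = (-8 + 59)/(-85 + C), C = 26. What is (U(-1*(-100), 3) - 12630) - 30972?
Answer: -2572569/59 ≈ -43603.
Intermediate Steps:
U(m, V) = -51/59 (U(m, V) = (-8 + 59)/(-85 + 26) = 51/(-59) = 51*(-1/59) = -51/59)
(U(-1*(-100), 3) - 12630) - 30972 = (-51/59 - 12630) - 30972 = -745221/59 - 30972 = -2572569/59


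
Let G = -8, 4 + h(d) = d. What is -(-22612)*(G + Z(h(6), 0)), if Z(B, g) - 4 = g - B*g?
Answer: -90448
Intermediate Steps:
h(d) = -4 + d
Z(B, g) = 4 + g - B*g (Z(B, g) = 4 + (g - B*g) = 4 + g - B*g)
-(-22612)*(G + Z(h(6), 0)) = -(-22612)*(-8 + (4 + 0 - 1*(-4 + 6)*0)) = -(-22612)*(-8 + (4 + 0 - 1*2*0)) = -(-22612)*(-8 + (4 + 0 + 0)) = -(-22612)*(-8 + 4) = -(-22612)*(-4) = -22612*4 = -90448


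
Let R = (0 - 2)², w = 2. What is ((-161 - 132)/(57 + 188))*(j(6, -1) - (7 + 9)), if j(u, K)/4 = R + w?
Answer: -2344/245 ≈ -9.5674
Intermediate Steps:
R = 4 (R = (-2)² = 4)
j(u, K) = 24 (j(u, K) = 4*(4 + 2) = 4*6 = 24)
((-161 - 132)/(57 + 188))*(j(6, -1) - (7 + 9)) = ((-161 - 132)/(57 + 188))*(24 - (7 + 9)) = (-293/245)*(24 - 1*16) = (-293*1/245)*(24 - 16) = -293/245*8 = -2344/245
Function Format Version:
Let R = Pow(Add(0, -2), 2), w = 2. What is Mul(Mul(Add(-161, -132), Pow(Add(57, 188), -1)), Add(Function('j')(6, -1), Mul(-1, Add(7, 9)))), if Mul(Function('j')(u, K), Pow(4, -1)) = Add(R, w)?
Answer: Rational(-2344, 245) ≈ -9.5674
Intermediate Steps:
R = 4 (R = Pow(-2, 2) = 4)
Function('j')(u, K) = 24 (Function('j')(u, K) = Mul(4, Add(4, 2)) = Mul(4, 6) = 24)
Mul(Mul(Add(-161, -132), Pow(Add(57, 188), -1)), Add(Function('j')(6, -1), Mul(-1, Add(7, 9)))) = Mul(Mul(Add(-161, -132), Pow(Add(57, 188), -1)), Add(24, Mul(-1, Add(7, 9)))) = Mul(Mul(-293, Pow(245, -1)), Add(24, Mul(-1, 16))) = Mul(Mul(-293, Rational(1, 245)), Add(24, -16)) = Mul(Rational(-293, 245), 8) = Rational(-2344, 245)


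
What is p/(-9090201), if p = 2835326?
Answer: -2835326/9090201 ≈ -0.31191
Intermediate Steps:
p/(-9090201) = 2835326/(-9090201) = 2835326*(-1/9090201) = -2835326/9090201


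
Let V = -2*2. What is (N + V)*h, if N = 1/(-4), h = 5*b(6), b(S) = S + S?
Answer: -255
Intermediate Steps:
b(S) = 2*S
h = 60 (h = 5*(2*6) = 5*12 = 60)
V = -4
N = -¼ ≈ -0.25000
(N + V)*h = (-¼ - 4)*60 = -17/4*60 = -255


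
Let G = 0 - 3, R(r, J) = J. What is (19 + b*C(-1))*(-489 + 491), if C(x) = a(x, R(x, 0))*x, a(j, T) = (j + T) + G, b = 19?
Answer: 190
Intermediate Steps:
G = -3
a(j, T) = -3 + T + j (a(j, T) = (j + T) - 3 = (T + j) - 3 = -3 + T + j)
C(x) = x*(-3 + x) (C(x) = (-3 + 0 + x)*x = (-3 + x)*x = x*(-3 + x))
(19 + b*C(-1))*(-489 + 491) = (19 + 19*(-(-3 - 1)))*(-489 + 491) = (19 + 19*(-1*(-4)))*2 = (19 + 19*4)*2 = (19 + 76)*2 = 95*2 = 190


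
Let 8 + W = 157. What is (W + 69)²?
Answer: 47524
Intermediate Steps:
W = 149 (W = -8 + 157 = 149)
(W + 69)² = (149 + 69)² = 218² = 47524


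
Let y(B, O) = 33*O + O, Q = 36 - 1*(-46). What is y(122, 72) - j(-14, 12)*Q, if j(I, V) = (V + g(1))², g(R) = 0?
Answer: -9360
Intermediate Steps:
Q = 82 (Q = 36 + 46 = 82)
j(I, V) = V² (j(I, V) = (V + 0)² = V²)
y(B, O) = 34*O
y(122, 72) - j(-14, 12)*Q = 34*72 - 12²*82 = 2448 - 144*82 = 2448 - 1*11808 = 2448 - 11808 = -9360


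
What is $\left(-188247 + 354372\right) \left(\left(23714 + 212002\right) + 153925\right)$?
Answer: $64729111125$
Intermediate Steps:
$\left(-188247 + 354372\right) \left(\left(23714 + 212002\right) + 153925\right) = 166125 \left(235716 + 153925\right) = 166125 \cdot 389641 = 64729111125$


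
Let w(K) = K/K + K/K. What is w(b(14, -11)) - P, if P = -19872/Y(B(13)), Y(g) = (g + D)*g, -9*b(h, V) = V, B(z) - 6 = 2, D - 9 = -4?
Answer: 2510/13 ≈ 193.08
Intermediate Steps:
D = 5 (D = 9 - 4 = 5)
B(z) = 8 (B(z) = 6 + 2 = 8)
b(h, V) = -V/9
w(K) = 2 (w(K) = 1 + 1 = 2)
Y(g) = g*(5 + g) (Y(g) = (g + 5)*g = (5 + g)*g = g*(5 + g))
P = -2484/13 (P = -19872*1/(8*(5 + 8)) = -19872/(8*13) = -19872/104 = -19872*1/104 = -2484/13 ≈ -191.08)
w(b(14, -11)) - P = 2 - 1*(-2484/13) = 2 + 2484/13 = 2510/13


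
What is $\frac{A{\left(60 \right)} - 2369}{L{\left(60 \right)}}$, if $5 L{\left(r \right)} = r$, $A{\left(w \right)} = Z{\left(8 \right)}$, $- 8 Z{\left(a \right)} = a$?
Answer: $- \frac{395}{2} \approx -197.5$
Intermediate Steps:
$Z{\left(a \right)} = - \frac{a}{8}$
$A{\left(w \right)} = -1$ ($A{\left(w \right)} = \left(- \frac{1}{8}\right) 8 = -1$)
$L{\left(r \right)} = \frac{r}{5}$
$\frac{A{\left(60 \right)} - 2369}{L{\left(60 \right)}} = \frac{-1 - 2369}{\frac{1}{5} \cdot 60} = - \frac{2370}{12} = \left(-2370\right) \frac{1}{12} = - \frac{395}{2}$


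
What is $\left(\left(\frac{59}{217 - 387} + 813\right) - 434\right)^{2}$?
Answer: $\frac{4143625641}{28900} \approx 1.4338 \cdot 10^{5}$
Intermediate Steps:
$\left(\left(\frac{59}{217 - 387} + 813\right) - 434\right)^{2} = \left(\left(\frac{59}{-170} + 813\right) - 434\right)^{2} = \left(\left(59 \left(- \frac{1}{170}\right) + 813\right) - 434\right)^{2} = \left(\left(- \frac{59}{170} + 813\right) - 434\right)^{2} = \left(\frac{138151}{170} - 434\right)^{2} = \left(\frac{64371}{170}\right)^{2} = \frac{4143625641}{28900}$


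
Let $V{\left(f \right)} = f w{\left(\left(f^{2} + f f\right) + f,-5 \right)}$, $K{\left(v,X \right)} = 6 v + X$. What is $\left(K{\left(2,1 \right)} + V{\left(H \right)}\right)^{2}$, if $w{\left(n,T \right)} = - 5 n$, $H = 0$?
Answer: $169$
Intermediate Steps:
$K{\left(v,X \right)} = X + 6 v$
$V{\left(f \right)} = f \left(- 10 f^{2} - 5 f\right)$ ($V{\left(f \right)} = f \left(- 5 \left(\left(f^{2} + f f\right) + f\right)\right) = f \left(- 5 \left(\left(f^{2} + f^{2}\right) + f\right)\right) = f \left(- 5 \left(2 f^{2} + f\right)\right) = f \left(- 5 \left(f + 2 f^{2}\right)\right) = f \left(- 10 f^{2} - 5 f\right)$)
$\left(K{\left(2,1 \right)} + V{\left(H \right)}\right)^{2} = \left(\left(1 + 6 \cdot 2\right) + 0^{2} \left(-5 - 0\right)\right)^{2} = \left(\left(1 + 12\right) + 0 \left(-5 + 0\right)\right)^{2} = \left(13 + 0 \left(-5\right)\right)^{2} = \left(13 + 0\right)^{2} = 13^{2} = 169$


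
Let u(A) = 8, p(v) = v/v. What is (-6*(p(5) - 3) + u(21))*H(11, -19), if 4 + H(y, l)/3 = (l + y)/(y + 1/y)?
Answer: -17280/61 ≈ -283.28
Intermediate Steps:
p(v) = 1
H(y, l) = -12 + 3*(l + y)/(y + 1/y) (H(y, l) = -12 + 3*((l + y)/(y + 1/y)) = -12 + 3*(l + y)/(y + 1/y))
(-6*(p(5) - 3) + u(21))*H(11, -19) = (-6*(1 - 3) + 8)*(3*(-4 - 3*11**2 - 19*11)/(1 + 11**2)) = (-6*(-2) + 8)*(3*(-4 - 3*121 - 209)/(1 + 121)) = (12 + 8)*(3*(-4 - 363 - 209)/122) = 20*(3*(1/122)*(-576)) = 20*(-864/61) = -17280/61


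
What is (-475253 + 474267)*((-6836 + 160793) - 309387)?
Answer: 153253980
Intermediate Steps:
(-475253 + 474267)*((-6836 + 160793) - 309387) = -986*(153957 - 309387) = -986*(-155430) = 153253980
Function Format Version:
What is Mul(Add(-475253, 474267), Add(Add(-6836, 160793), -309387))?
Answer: 153253980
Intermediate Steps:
Mul(Add(-475253, 474267), Add(Add(-6836, 160793), -309387)) = Mul(-986, Add(153957, -309387)) = Mul(-986, -155430) = 153253980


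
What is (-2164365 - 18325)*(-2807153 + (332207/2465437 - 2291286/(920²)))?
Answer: 639290291291565571147779/104337293840 ≈ 6.1271e+12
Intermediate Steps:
(-2164365 - 18325)*(-2807153 + (332207/2465437 - 2291286/(920²))) = -2182690*(-2807153 + (332207*(1/2465437) - 2291286/846400)) = -2182690*(-2807153 + (332207/2465437 - 2291286*1/846400)) = -2182690*(-2807153 + (332207/2465437 - 1145643/423200)) = -2182690*(-2807153 - 2683920638591/1043372938400) = -2182690*(-2928910158069013791/1043372938400) = 639290291291565571147779/104337293840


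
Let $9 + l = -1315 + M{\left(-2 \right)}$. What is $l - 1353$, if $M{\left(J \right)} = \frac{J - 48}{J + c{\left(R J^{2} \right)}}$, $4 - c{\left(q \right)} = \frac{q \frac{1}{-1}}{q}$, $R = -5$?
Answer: $- \frac{8081}{3} \approx -2693.7$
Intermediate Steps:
$c{\left(q \right)} = 5$ ($c{\left(q \right)} = 4 - \frac{q \frac{1}{-1}}{q} = 4 - \frac{q \left(-1\right)}{q} = 4 - \frac{\left(-1\right) q}{q} = 4 - -1 = 4 + 1 = 5$)
$M{\left(J \right)} = \frac{-48 + J}{5 + J}$ ($M{\left(J \right)} = \frac{J - 48}{J + 5} = \frac{-48 + J}{5 + J}$)
$l = - \frac{4022}{3}$ ($l = -9 - \left(1315 - \frac{-48 - 2}{5 - 2}\right) = -9 - \left(1315 - \frac{1}{3} \left(-50\right)\right) = -9 + \left(-1315 + \frac{1}{3} \left(-50\right)\right) = -9 - \frac{3995}{3} = - \frac{4022}{3} \approx -1340.7$)
$l - 1353 = - \frac{4022}{3} - 1353 = - \frac{8081}{3}$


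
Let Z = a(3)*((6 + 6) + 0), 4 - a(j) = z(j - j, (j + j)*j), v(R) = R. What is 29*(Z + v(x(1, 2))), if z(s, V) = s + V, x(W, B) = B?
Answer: -4814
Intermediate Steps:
z(s, V) = V + s
a(j) = 4 - 2*j² (a(j) = 4 - ((j + j)*j + (j - j)) = 4 - ((2*j)*j + 0) = 4 - (2*j² + 0) = 4 - 2*j²)
Z = -168 (Z = (4 - 2*3²)*((6 + 6) + 0) = (4 - 2*9)*(12 + 0) = (4 - 18)*12 = -14*12 = -168)
29*(Z + v(x(1, 2))) = 29*(-168 + 2) = 29*(-166) = -4814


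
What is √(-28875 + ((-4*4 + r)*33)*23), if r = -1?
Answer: 3*I*√4642 ≈ 204.4*I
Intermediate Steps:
√(-28875 + ((-4*4 + r)*33)*23) = √(-28875 + ((-4*4 - 1)*33)*23) = √(-28875 + ((-16 - 1)*33)*23) = √(-28875 - 17*33*23) = √(-28875 - 561*23) = √(-28875 - 12903) = √(-41778) = 3*I*√4642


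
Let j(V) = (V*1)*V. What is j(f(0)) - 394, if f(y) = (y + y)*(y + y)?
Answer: -394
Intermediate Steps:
f(y) = 4*y² (f(y) = (2*y)*(2*y) = 4*y²)
j(V) = V² (j(V) = V*V = V²)
j(f(0)) - 394 = (4*0²)² - 394 = (4*0)² - 394 = 0² - 394 = 0 - 394 = -394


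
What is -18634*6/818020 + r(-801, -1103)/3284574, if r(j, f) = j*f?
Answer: 4232078721/31986276470 ≈ 0.13231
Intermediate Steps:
r(j, f) = f*j
-18634*6/818020 + r(-801, -1103)/3284574 = -18634*6/818020 - 1103*(-801)/3284574 = -111804*1/818020 + 883503*(1/3284574) = -3993/29215 + 294501/1094858 = 4232078721/31986276470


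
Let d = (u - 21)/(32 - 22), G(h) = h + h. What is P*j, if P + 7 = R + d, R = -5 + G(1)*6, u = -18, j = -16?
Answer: 312/5 ≈ 62.400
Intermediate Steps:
G(h) = 2*h
R = 7 (R = -5 + (2*1)*6 = -5 + 2*6 = -5 + 12 = 7)
d = -39/10 (d = (-18 - 21)/(32 - 22) = -39/10 ≈ -3.9000)
P = -39/10 (P = -7 + (7 - 39/10) = -7 + 31/10 = -39/10 ≈ -3.9000)
P*j = -39/10*(-16) = 312/5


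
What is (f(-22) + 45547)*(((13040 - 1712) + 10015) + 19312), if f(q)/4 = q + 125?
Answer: 1868463145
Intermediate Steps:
f(q) = 500 + 4*q (f(q) = 4*(q + 125) = 4*(125 + q) = 500 + 4*q)
(f(-22) + 45547)*(((13040 - 1712) + 10015) + 19312) = ((500 + 4*(-22)) + 45547)*(((13040 - 1712) + 10015) + 19312) = ((500 - 88) + 45547)*((11328 + 10015) + 19312) = (412 + 45547)*(21343 + 19312) = 45959*40655 = 1868463145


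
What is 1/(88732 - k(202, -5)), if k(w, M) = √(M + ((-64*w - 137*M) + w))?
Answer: 44366/3936689935 + I*√12046/7873379870 ≈ 1.127e-5 + 1.394e-8*I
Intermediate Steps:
k(w, M) = √(-136*M - 63*w) (k(w, M) = √(M + ((-137*M - 64*w) + w)) = √(M + (-137*M - 63*w)) = √(-136*M - 63*w))
1/(88732 - k(202, -5)) = 1/(88732 - √(-136*(-5) - 63*202)) = 1/(88732 - √(680 - 12726)) = 1/(88732 - √(-12046)) = 1/(88732 - I*√12046)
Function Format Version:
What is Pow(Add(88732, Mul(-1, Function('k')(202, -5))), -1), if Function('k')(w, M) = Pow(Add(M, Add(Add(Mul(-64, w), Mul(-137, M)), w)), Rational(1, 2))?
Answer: Add(Rational(44366, 3936689935), Mul(Rational(1, 7873379870), I, Pow(12046, Rational(1, 2)))) ≈ Add(1.1270e-5, Mul(1.3940e-8, I))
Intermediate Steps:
Function('k')(w, M) = Pow(Add(Mul(-136, M), Mul(-63, w)), Rational(1, 2)) (Function('k')(w, M) = Pow(Add(M, Add(Add(Mul(-137, M), Mul(-64, w)), w)), Rational(1, 2)) = Pow(Add(M, Add(Mul(-137, M), Mul(-63, w))), Rational(1, 2)) = Pow(Add(Mul(-136, M), Mul(-63, w)), Rational(1, 2)))
Pow(Add(88732, Mul(-1, Function('k')(202, -5))), -1) = Pow(Add(88732, Mul(-1, Pow(Add(Mul(-136, -5), Mul(-63, 202)), Rational(1, 2)))), -1) = Pow(Add(88732, Mul(-1, Pow(Add(680, -12726), Rational(1, 2)))), -1) = Pow(Add(88732, Mul(-1, Pow(-12046, Rational(1, 2)))), -1) = Pow(Add(88732, Mul(-1, Mul(I, Pow(12046, Rational(1, 2))))), -1) = Pow(Add(88732, Mul(-1, I, Pow(12046, Rational(1, 2)))), -1)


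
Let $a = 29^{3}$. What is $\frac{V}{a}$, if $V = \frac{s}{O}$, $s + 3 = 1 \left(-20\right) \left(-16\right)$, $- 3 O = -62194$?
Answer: $\frac{951}{1516849466} \approx 6.2696 \cdot 10^{-7}$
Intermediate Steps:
$O = \frac{62194}{3}$ ($O = \left(- \frac{1}{3}\right) \left(-62194\right) = \frac{62194}{3} \approx 20731.0$)
$a = 24389$
$s = 317$ ($s = -3 + 1 \left(-20\right) \left(-16\right) = -3 - -320 = -3 + 320 = 317$)
$V = \frac{951}{62194}$ ($V = \frac{317}{\frac{62194}{3}} = 317 \cdot \frac{3}{62194} = \frac{951}{62194} \approx 0.015291$)
$\frac{V}{a} = \frac{951}{62194 \cdot 24389} = \frac{951}{62194} \cdot \frac{1}{24389} = \frac{951}{1516849466}$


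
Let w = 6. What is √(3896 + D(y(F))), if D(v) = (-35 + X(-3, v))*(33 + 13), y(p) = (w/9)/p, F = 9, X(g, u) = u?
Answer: √185442/9 ≈ 47.848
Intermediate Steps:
y(p) = 2/(3*p) (y(p) = (6/9)/p = (6*(⅑))/p = 2/(3*p))
D(v) = -1610 + 46*v (D(v) = (-35 + v)*(33 + 13) = (-35 + v)*46 = -1610 + 46*v)
√(3896 + D(y(F))) = √(3896 + (-1610 + 46*((⅔)/9))) = √(3896 + (-1610 + 46*((⅔)*(⅑)))) = √(3896 + (-1610 + 46*(2/27))) = √(3896 + (-1610 + 92/27)) = √(3896 - 43378/27) = √(61814/27) = √185442/9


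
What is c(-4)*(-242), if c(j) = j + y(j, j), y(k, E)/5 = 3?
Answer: -2662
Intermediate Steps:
y(k, E) = 15 (y(k, E) = 5*3 = 15)
c(j) = 15 + j (c(j) = j + 15 = 15 + j)
c(-4)*(-242) = (15 - 4)*(-242) = 11*(-242) = -2662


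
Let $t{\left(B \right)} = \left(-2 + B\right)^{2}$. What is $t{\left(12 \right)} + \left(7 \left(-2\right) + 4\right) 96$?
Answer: $-860$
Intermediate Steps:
$t{\left(12 \right)} + \left(7 \left(-2\right) + 4\right) 96 = \left(-2 + 12\right)^{2} + \left(7 \left(-2\right) + 4\right) 96 = 10^{2} + \left(-14 + 4\right) 96 = 100 - 960 = -860$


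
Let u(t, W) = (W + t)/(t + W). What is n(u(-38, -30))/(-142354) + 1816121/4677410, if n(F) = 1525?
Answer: 62849759646/166462005785 ≈ 0.37756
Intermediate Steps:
u(t, W) = 1 (u(t, W) = (W + t)/(W + t) = 1)
n(u(-38, -30))/(-142354) + 1816121/4677410 = 1525/(-142354) + 1816121/4677410 = 1525*(-1/142354) + 1816121*(1/4677410) = -1525/142354 + 1816121/4677410 = 62849759646/166462005785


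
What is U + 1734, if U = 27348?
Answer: 29082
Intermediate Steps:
U + 1734 = 27348 + 1734 = 29082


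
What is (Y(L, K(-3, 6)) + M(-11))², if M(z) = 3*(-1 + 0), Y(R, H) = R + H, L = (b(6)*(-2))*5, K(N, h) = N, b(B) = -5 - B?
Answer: 10816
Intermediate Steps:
L = 110 (L = ((-5 - 1*6)*(-2))*5 = ((-5 - 6)*(-2))*5 = -11*(-2)*5 = 22*5 = 110)
Y(R, H) = H + R
M(z) = -3 (M(z) = 3*(-1) = -3)
(Y(L, K(-3, 6)) + M(-11))² = ((-3 + 110) - 3)² = (107 - 3)² = 104² = 10816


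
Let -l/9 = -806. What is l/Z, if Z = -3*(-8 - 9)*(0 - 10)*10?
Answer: -1209/850 ≈ -1.4224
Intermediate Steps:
l = 7254 (l = -9*(-806) = 7254)
Z = -5100 (Z = -(-51)*(-10)*10 = -3*170*10 = -510*10 = -5100)
l/Z = 7254/(-5100) = 7254*(-1/5100) = -1209/850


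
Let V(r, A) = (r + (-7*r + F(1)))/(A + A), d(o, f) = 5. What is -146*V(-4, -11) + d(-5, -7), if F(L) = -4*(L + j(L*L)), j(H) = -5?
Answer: 2975/11 ≈ 270.45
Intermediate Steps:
F(L) = 20 - 4*L (F(L) = -4*(L - 5) = -4*(-5 + L) = 20 - 4*L)
V(r, A) = (16 - 6*r)/(2*A) (V(r, A) = (r + (-7*r + (20 - 4*1)))/(A + A) = (r + (-7*r + (20 - 4)))/((2*A)) = (r + (-7*r + 16))*(1/(2*A)) = (r + (16 - 7*r))*(1/(2*A)) = (16 - 6*r)*(1/(2*A)) = (16 - 6*r)/(2*A))
-146*V(-4, -11) + d(-5, -7) = -146*(8 - 3*(-4))/(-11) + 5 = -(-146)*(8 + 12)/11 + 5 = -(-146)*20/11 + 5 = -146*(-20/11) + 5 = 2920/11 + 5 = 2975/11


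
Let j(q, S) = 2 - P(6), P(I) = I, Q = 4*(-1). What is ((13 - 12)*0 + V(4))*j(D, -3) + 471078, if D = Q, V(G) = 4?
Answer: 471062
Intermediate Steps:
Q = -4
D = -4
j(q, S) = -4 (j(q, S) = 2 - 1*6 = 2 - 6 = -4)
((13 - 12)*0 + V(4))*j(D, -3) + 471078 = ((13 - 12)*0 + 4)*(-4) + 471078 = (1*0 + 4)*(-4) + 471078 = (0 + 4)*(-4) + 471078 = 4*(-4) + 471078 = -16 + 471078 = 471062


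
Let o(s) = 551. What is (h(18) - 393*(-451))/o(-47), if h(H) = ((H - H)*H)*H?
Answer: 177243/551 ≈ 321.68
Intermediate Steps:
h(H) = 0 (h(H) = (0*H)*H = 0*H = 0)
(h(18) - 393*(-451))/o(-47) = (0 - 393*(-451))/551 = (0 + 177243)*(1/551) = 177243*(1/551) = 177243/551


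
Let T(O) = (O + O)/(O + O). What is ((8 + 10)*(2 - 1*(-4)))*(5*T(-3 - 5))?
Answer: 540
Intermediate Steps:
T(O) = 1 (T(O) = (2*O)/((2*O)) = (2*O)*(1/(2*O)) = 1)
((8 + 10)*(2 - 1*(-4)))*(5*T(-3 - 5)) = ((8 + 10)*(2 - 1*(-4)))*(5*1) = (18*(2 + 4))*5 = (18*6)*5 = 108*5 = 540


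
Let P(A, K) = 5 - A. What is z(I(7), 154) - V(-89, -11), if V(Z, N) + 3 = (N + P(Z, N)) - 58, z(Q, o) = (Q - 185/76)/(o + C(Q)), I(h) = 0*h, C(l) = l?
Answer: -257673/11704 ≈ -22.016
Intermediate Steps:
I(h) = 0
z(Q, o) = (-185/76 + Q)/(Q + o) (z(Q, o) = (Q - 185/76)/(o + Q) = (Q - 185*1/76)/(Q + o) = (Q - 185/76)/(Q + o) = (-185/76 + Q)/(Q + o))
V(Z, N) = -56 + N - Z (V(Z, N) = -3 + ((N + (5 - Z)) - 58) = -3 + ((5 + N - Z) - 58) = -3 + (-53 + N - Z) = -56 + N - Z)
z(I(7), 154) - V(-89, -11) = (-185/76 + 0)/(0 + 154) - (-56 - 11 - 1*(-89)) = -185/76/154 - (-56 - 11 + 89) = (1/154)*(-185/76) - 1*22 = -185/11704 - 22 = -257673/11704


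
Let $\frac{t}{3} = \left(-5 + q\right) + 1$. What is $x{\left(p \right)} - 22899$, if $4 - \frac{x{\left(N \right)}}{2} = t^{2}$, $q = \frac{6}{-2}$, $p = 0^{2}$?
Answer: $-23773$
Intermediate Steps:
$p = 0$
$q = -3$ ($q = 6 \left(- \frac{1}{2}\right) = -3$)
$t = -21$ ($t = 3 \left(\left(-5 - 3\right) + 1\right) = 3 \left(-8 + 1\right) = 3 \left(-7\right) = -21$)
$x{\left(N \right)} = -874$ ($x{\left(N \right)} = 8 - 2 \left(-21\right)^{2} = 8 - 882 = -874$)
$x{\left(p \right)} - 22899 = -874 - 22899 = -23773$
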